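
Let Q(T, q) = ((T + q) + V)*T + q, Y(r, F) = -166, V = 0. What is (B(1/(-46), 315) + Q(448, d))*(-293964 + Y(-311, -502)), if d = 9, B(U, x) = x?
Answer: -60314297800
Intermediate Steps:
Q(T, q) = q + T*(T + q) (Q(T, q) = ((T + q) + 0)*T + q = (T + q)*T + q = T*(T + q) + q = q + T*(T + q))
(B(1/(-46), 315) + Q(448, d))*(-293964 + Y(-311, -502)) = (315 + (9 + 448² + 448*9))*(-293964 - 166) = (315 + (9 + 200704 + 4032))*(-294130) = (315 + 204745)*(-294130) = 205060*(-294130) = -60314297800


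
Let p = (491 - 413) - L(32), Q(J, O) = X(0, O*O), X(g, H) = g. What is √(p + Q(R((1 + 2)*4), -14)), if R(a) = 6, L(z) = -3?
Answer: 9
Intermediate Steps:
Q(J, O) = 0
p = 81 (p = (491 - 413) - 1*(-3) = 78 + 3 = 81)
√(p + Q(R((1 + 2)*4), -14)) = √(81 + 0) = √81 = 9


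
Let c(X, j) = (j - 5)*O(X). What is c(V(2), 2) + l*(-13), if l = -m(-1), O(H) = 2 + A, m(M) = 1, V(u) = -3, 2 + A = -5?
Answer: 28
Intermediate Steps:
A = -7 (A = -2 - 5 = -7)
O(H) = -5 (O(H) = 2 - 7 = -5)
c(X, j) = 25 - 5*j (c(X, j) = (j - 5)*(-5) = (-5 + j)*(-5) = 25 - 5*j)
l = -1 (l = -1*1 = -1)
c(V(2), 2) + l*(-13) = (25 - 5*2) - 1*(-13) = (25 - 10) + 13 = 15 + 13 = 28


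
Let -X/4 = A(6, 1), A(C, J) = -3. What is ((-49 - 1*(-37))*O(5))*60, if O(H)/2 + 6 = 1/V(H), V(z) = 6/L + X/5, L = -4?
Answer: 7040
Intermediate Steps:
X = 12 (X = -4*(-3) = 12)
V(z) = 9/10 (V(z) = 6/(-4) + 12/5 = 6*(-¼) + 12*(⅕) = -3/2 + 12/5 = 9/10)
O(H) = -88/9 (O(H) = -12 + 2/(9/10) = -12 + 2*(10/9) = -12 + 20/9 = -88/9)
((-49 - 1*(-37))*O(5))*60 = ((-49 - 1*(-37))*(-88/9))*60 = ((-49 + 37)*(-88/9))*60 = -12*(-88/9)*60 = (352/3)*60 = 7040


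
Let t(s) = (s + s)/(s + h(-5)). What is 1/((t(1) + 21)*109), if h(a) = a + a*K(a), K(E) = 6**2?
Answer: 92/210479 ≈ 0.00043710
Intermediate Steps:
K(E) = 36
h(a) = 37*a (h(a) = a + a*36 = a + 36*a = 37*a)
t(s) = 2*s/(-185 + s) (t(s) = (s + s)/(s + 37*(-5)) = (2*s)/(s - 185) = (2*s)/(-185 + s) = 2*s/(-185 + s))
1/((t(1) + 21)*109) = 1/((2*1/(-185 + 1) + 21)*109) = 1/((2*1/(-184) + 21)*109) = 1/((2*1*(-1/184) + 21)*109) = 1/((-1/92 + 21)*109) = 1/((1931/92)*109) = 1/(210479/92) = 92/210479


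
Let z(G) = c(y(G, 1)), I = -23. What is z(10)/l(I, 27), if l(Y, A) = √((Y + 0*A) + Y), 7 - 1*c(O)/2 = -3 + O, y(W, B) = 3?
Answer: -7*I*√46/23 ≈ -2.0642*I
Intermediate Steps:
c(O) = 20 - 2*O (c(O) = 14 - 2*(-3 + O) = 14 + (6 - 2*O) = 20 - 2*O)
z(G) = 14 (z(G) = 20 - 2*3 = 20 - 6 = 14)
l(Y, A) = √2*√Y (l(Y, A) = √((Y + 0) + Y) = √(Y + Y) = √(2*Y) = √2*√Y)
z(10)/l(I, 27) = 14/((√2*√(-23))) = 14/((√2*(I*√23))) = 14/((I*√46)) = 14*(-I*√46/46) = -7*I*√46/23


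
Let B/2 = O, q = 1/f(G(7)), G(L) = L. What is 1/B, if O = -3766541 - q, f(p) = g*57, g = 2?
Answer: -57/429385675 ≈ -1.3275e-7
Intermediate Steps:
f(p) = 114 (f(p) = 2*57 = 114)
q = 1/114 ≈ 0.0087719
O = -429385675/114 (O = -3766541 - 1*1/114 = -3766541 - 1/114 = -429385675/114 ≈ -3.7665e+6)
B = -429385675/57 (B = 2*(-429385675/114) = -429385675/57 ≈ -7.5331e+6)
1/B = 1/(-429385675/57) = -57/429385675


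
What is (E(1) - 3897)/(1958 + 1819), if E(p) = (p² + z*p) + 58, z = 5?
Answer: -3833/3777 ≈ -1.0148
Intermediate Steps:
E(p) = 58 + p² + 5*p (E(p) = (p² + 5*p) + 58 = 58 + p² + 5*p)
(E(1) - 3897)/(1958 + 1819) = ((58 + 1² + 5*1) - 3897)/(1958 + 1819) = ((58 + 1 + 5) - 3897)/3777 = (64 - 3897)*(1/3777) = -3833*1/3777 = -3833/3777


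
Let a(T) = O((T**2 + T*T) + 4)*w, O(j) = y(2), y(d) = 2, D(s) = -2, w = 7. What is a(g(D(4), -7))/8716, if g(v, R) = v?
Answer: 7/4358 ≈ 0.0016062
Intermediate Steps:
O(j) = 2
a(T) = 14 (a(T) = 2*7 = 14)
a(g(D(4), -7))/8716 = 14/8716 = 14*(1/8716) = 7/4358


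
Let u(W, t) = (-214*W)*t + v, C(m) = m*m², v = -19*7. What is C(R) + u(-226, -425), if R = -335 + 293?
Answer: -20628921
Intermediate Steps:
R = -42
v = -133
C(m) = m³
u(W, t) = -133 - 214*W*t (u(W, t) = (-214*W)*t - 133 = -214*W*t - 133 = -133 - 214*W*t)
C(R) + u(-226, -425) = (-42)³ + (-133 - 214*(-226)*(-425)) = -74088 + (-133 - 20554700) = -74088 - 20554833 = -20628921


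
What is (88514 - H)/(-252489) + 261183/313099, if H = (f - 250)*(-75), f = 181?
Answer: 39852476926/79054053411 ≈ 0.50412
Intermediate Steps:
H = 5175 (H = (181 - 250)*(-75) = -69*(-75) = 5175)
(88514 - H)/(-252489) + 261183/313099 = (88514 - 1*5175)/(-252489) + 261183/313099 = (88514 - 5175)*(-1/252489) + 261183*(1/313099) = 83339*(-1/252489) + 261183/313099 = -83339/252489 + 261183/313099 = 39852476926/79054053411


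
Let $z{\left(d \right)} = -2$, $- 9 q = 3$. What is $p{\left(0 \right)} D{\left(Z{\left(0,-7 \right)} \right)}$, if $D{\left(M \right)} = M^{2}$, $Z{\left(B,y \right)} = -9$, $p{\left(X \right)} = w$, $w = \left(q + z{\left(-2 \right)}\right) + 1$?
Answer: $-108$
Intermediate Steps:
$q = - \frac{1}{3}$ ($q = \left(- \frac{1}{9}\right) 3 = - \frac{1}{3} \approx -0.33333$)
$w = - \frac{4}{3}$ ($w = \left(- \frac{1}{3} - 2\right) + 1 = - \frac{7}{3} + 1 = - \frac{4}{3} \approx -1.3333$)
$p{\left(X \right)} = - \frac{4}{3}$
$p{\left(0 \right)} D{\left(Z{\left(0,-7 \right)} \right)} = - \frac{4 \left(-9\right)^{2}}{3} = \left(- \frac{4}{3}\right) 81 = -108$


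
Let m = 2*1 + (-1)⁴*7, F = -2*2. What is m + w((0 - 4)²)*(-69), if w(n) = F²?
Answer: -1095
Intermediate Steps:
F = -4
m = 9 (m = 2 + 1*7 = 2 + 7 = 9)
w(n) = 16 (w(n) = (-4)² = 16)
m + w((0 - 4)²)*(-69) = 9 + 16*(-69) = 9 - 1104 = -1095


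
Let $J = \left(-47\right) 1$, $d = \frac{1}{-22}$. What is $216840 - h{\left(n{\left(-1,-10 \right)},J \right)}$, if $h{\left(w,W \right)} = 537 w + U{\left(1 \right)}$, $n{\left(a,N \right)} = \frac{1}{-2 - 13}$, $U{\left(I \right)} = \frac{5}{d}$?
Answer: $\frac{1084929}{5} \approx 2.1699 \cdot 10^{5}$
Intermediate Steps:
$d = - \frac{1}{22} \approx -0.045455$
$U{\left(I \right)} = -110$ ($U{\left(I \right)} = \frac{5}{- \frac{1}{22}} = 5 \left(-22\right) = -110$)
$n{\left(a,N \right)} = - \frac{1}{15}$ ($n{\left(a,N \right)} = \frac{1}{-15} = - \frac{1}{15}$)
$J = -47$
$h{\left(w,W \right)} = -110 + 537 w$ ($h{\left(w,W \right)} = 537 w - 110 = -110 + 537 w$)
$216840 - h{\left(n{\left(-1,-10 \right)},J \right)} = 216840 - \left(-110 + 537 \left(- \frac{1}{15}\right)\right) = 216840 - \left(-110 - \frac{179}{5}\right) = 216840 - - \frac{729}{5} = 216840 + \frac{729}{5} = \frac{1084929}{5}$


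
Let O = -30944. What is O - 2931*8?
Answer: -54392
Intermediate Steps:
O - 2931*8 = -30944 - 2931*8 = -30944 - 1*23448 = -30944 - 23448 = -54392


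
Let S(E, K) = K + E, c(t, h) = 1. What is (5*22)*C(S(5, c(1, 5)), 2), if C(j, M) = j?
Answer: 660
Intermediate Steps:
S(E, K) = E + K
(5*22)*C(S(5, c(1, 5)), 2) = (5*22)*(5 + 1) = 110*6 = 660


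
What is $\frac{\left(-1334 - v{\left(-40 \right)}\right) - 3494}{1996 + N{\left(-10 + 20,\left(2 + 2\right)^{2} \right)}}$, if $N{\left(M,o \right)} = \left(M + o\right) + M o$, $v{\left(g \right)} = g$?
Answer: $- \frac{2394}{1091} \approx -2.1943$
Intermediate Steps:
$N{\left(M,o \right)} = M + o + M o$
$\frac{\left(-1334 - v{\left(-40 \right)}\right) - 3494}{1996 + N{\left(-10 + 20,\left(2 + 2\right)^{2} \right)}} = \frac{\left(-1334 - -40\right) - 3494}{1996 + \left(\left(-10 + 20\right) + \left(2 + 2\right)^{2} + \left(-10 + 20\right) \left(2 + 2\right)^{2}\right)} = \frac{\left(-1334 + 40\right) - 3494}{1996 + \left(10 + 4^{2} + 10 \cdot 4^{2}\right)} = \frac{-1294 - 3494}{1996 + \left(10 + 16 + 10 \cdot 16\right)} = - \frac{4788}{1996 + \left(10 + 16 + 160\right)} = - \frac{4788}{1996 + 186} = - \frac{4788}{2182} = \left(-4788\right) \frac{1}{2182} = - \frac{2394}{1091}$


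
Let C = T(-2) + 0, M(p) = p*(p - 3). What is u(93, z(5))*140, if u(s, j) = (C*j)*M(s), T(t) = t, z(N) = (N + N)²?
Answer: -234360000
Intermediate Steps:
M(p) = p*(-3 + p)
z(N) = 4*N² (z(N) = (2*N)² = 4*N²)
C = -2 (C = -2 + 0 = -2)
u(s, j) = -2*j*s*(-3 + s) (u(s, j) = (-2*j)*(s*(-3 + s)) = -2*j*s*(-3 + s))
u(93, z(5))*140 = (2*(4*5²)*93*(3 - 1*93))*140 = (2*(4*25)*93*(3 - 93))*140 = (2*100*93*(-90))*140 = -1674000*140 = -234360000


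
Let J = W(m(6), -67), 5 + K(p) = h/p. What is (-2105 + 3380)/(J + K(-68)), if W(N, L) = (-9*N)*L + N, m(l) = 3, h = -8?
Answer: 21675/30721 ≈ 0.70554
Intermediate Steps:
K(p) = -5 - 8/p
W(N, L) = N - 9*L*N (W(N, L) = -9*L*N + N = N - 9*L*N)
J = 1812 (J = 3*(1 - 9*(-67)) = 3*(1 + 603) = 3*604 = 1812)
(-2105 + 3380)/(J + K(-68)) = (-2105 + 3380)/(1812 + (-5 - 8/(-68))) = 1275/(1812 + (-5 - 8*(-1/68))) = 1275/(1812 + (-5 + 2/17)) = 1275/(1812 - 83/17) = 1275/(30721/17) = 1275*(17/30721) = 21675/30721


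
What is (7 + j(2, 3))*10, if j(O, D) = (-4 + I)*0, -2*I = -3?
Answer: 70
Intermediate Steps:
I = 3/2 (I = -1/2*(-3) = 3/2 ≈ 1.5000)
j(O, D) = 0 (j(O, D) = (-4 + 3/2)*0 = -5/2*0 = 0)
(7 + j(2, 3))*10 = (7 + 0)*10 = 7*10 = 70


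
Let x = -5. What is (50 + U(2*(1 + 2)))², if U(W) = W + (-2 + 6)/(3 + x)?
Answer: 2916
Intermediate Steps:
U(W) = -2 + W (U(W) = W + (-2 + 6)/(3 - 5) = W + 4/(-2) = W + 4*(-½) = W - 2 = -2 + W)
(50 + U(2*(1 + 2)))² = (50 + (-2 + 2*(1 + 2)))² = (50 + (-2 + 2*3))² = (50 + (-2 + 6))² = (50 + 4)² = 54² = 2916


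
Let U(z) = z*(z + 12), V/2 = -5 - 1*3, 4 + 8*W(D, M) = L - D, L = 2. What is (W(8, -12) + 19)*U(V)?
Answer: 1136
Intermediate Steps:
W(D, M) = -¼ - D/8 (W(D, M) = -½ + (2 - D)/8 = -½ + (¼ - D/8) = -¼ - D/8)
V = -16 (V = 2*(-5 - 1*3) = 2*(-5 - 3) = 2*(-8) = -16)
U(z) = z*(12 + z)
(W(8, -12) + 19)*U(V) = ((-¼ - ⅛*8) + 19)*(-16*(12 - 16)) = ((-¼ - 1) + 19)*(-16*(-4)) = (-5/4 + 19)*64 = (71/4)*64 = 1136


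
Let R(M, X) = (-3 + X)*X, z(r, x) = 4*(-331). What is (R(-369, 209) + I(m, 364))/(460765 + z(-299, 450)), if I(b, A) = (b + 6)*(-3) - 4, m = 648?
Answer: 13696/153147 ≈ 0.089430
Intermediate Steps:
z(r, x) = -1324
R(M, X) = X*(-3 + X)
I(b, A) = -22 - 3*b (I(b, A) = (6 + b)*(-3) - 4 = (-18 - 3*b) - 4 = -22 - 3*b)
(R(-369, 209) + I(m, 364))/(460765 + z(-299, 450)) = (209*(-3 + 209) + (-22 - 3*648))/(460765 - 1324) = (209*206 + (-22 - 1944))/459441 = (43054 - 1966)*(1/459441) = 41088*(1/459441) = 13696/153147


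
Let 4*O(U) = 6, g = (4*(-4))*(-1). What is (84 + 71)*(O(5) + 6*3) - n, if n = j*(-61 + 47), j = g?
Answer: 6493/2 ≈ 3246.5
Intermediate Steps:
g = 16 (g = -16*(-1) = 16)
j = 16
O(U) = 3/2 (O(U) = (¼)*6 = 3/2)
n = -224 (n = 16*(-61 + 47) = 16*(-14) = -224)
(84 + 71)*(O(5) + 6*3) - n = (84 + 71)*(3/2 + 6*3) - 1*(-224) = 155*(3/2 + 18) + 224 = 155*(39/2) + 224 = 6045/2 + 224 = 6493/2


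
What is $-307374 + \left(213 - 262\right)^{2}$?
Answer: $-304973$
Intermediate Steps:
$-307374 + \left(213 - 262\right)^{2} = -307374 + \left(-49\right)^{2} = -307374 + 2401 = -304973$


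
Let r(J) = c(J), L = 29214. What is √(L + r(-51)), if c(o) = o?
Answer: √29163 ≈ 170.77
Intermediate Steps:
r(J) = J
√(L + r(-51)) = √(29214 - 51) = √29163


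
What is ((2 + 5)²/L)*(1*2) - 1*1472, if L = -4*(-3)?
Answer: -8783/6 ≈ -1463.8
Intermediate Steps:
L = 12
((2 + 5)²/L)*(1*2) - 1*1472 = ((2 + 5)²/12)*(1*2) - 1*1472 = ((1/12)*7²)*2 - 1472 = ((1/12)*49)*2 - 1472 = (49/12)*2 - 1472 = 49/6 - 1472 = -8783/6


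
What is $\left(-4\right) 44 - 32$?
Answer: $-208$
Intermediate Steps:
$\left(-4\right) 44 - 32 = -176 - 32 = -208$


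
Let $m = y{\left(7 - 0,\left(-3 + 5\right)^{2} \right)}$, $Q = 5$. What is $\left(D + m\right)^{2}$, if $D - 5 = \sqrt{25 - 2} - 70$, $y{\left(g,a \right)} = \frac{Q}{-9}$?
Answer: $\frac{349963}{81} - \frac{1180 \sqrt{23}}{9} \approx 3691.7$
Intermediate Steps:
$y{\left(g,a \right)} = - \frac{5}{9}$ ($y{\left(g,a \right)} = \frac{5}{-9} = 5 \left(- \frac{1}{9}\right) = - \frac{5}{9}$)
$m = - \frac{5}{9} \approx -0.55556$
$D = -65 + \sqrt{23}$ ($D = 5 + \left(\sqrt{25 - 2} - 70\right) = 5 - \left(70 - \sqrt{23}\right) = -65 + \sqrt{23} \approx -60.204$)
$\left(D + m\right)^{2} = \left(\left(-65 + \sqrt{23}\right) - \frac{5}{9}\right)^{2} = \left(- \frac{590}{9} + \sqrt{23}\right)^{2}$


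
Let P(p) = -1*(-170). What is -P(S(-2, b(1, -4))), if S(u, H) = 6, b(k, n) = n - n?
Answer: -170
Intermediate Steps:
b(k, n) = 0
P(p) = 170
-P(S(-2, b(1, -4))) = -1*170 = -170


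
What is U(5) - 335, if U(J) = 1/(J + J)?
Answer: -3349/10 ≈ -334.90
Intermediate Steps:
U(J) = 1/(2*J)
U(5) - 335 = (1/2)/5 - 335 = (1/2)*(1/5) - 335 = 1/10 - 335 = -3349/10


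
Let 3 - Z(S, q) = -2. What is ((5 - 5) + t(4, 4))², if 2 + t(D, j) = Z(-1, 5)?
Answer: 9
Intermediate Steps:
Z(S, q) = 5 (Z(S, q) = 3 - 1*(-2) = 3 + 2 = 5)
t(D, j) = 3 (t(D, j) = -2 + 5 = 3)
((5 - 5) + t(4, 4))² = ((5 - 5) + 3)² = (0 + 3)² = 3² = 9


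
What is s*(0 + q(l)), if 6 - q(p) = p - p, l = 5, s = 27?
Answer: 162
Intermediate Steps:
q(p) = 6 (q(p) = 6 - (p - p) = 6 - 1*0 = 6 + 0 = 6)
s*(0 + q(l)) = 27*(0 + 6) = 27*6 = 162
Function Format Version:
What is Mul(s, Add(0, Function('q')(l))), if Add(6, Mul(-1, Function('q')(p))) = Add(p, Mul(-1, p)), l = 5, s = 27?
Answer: 162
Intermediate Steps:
Function('q')(p) = 6 (Function('q')(p) = Add(6, Mul(-1, Add(p, Mul(-1, p)))) = Add(6, Mul(-1, 0)) = Add(6, 0) = 6)
Mul(s, Add(0, Function('q')(l))) = Mul(27, Add(0, 6)) = Mul(27, 6) = 162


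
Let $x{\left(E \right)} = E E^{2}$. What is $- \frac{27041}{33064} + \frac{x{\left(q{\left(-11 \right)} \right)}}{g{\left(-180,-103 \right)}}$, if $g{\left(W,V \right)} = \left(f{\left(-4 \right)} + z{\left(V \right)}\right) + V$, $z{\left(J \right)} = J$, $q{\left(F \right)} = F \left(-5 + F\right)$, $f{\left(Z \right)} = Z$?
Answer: $- \frac{90131600137}{3471720} \approx -25962.0$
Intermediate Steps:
$g{\left(W,V \right)} = -4 + 2 V$ ($g{\left(W,V \right)} = \left(-4 + V\right) + V = -4 + 2 V$)
$x{\left(E \right)} = E^{3}$
$- \frac{27041}{33064} + \frac{x{\left(q{\left(-11 \right)} \right)}}{g{\left(-180,-103 \right)}} = - \frac{27041}{33064} + \frac{\left(- 11 \left(-5 - 11\right)\right)^{3}}{-4 + 2 \left(-103\right)} = \left(-27041\right) \frac{1}{33064} + \frac{\left(\left(-11\right) \left(-16\right)\right)^{3}}{-4 - 206} = - \frac{27041}{33064} + \frac{176^{3}}{-210} = - \frac{27041}{33064} + 5451776 \left(- \frac{1}{210}\right) = - \frac{27041}{33064} - \frac{2725888}{105} = - \frac{90131600137}{3471720}$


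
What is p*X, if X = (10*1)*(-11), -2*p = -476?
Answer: -26180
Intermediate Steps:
p = 238 (p = -½*(-476) = 238)
X = -110 (X = 10*(-11) = -110)
p*X = 238*(-110) = -26180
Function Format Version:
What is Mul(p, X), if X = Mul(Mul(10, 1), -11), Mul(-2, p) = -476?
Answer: -26180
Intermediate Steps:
p = 238 (p = Mul(Rational(-1, 2), -476) = 238)
X = -110 (X = Mul(10, -11) = -110)
Mul(p, X) = Mul(238, -110) = -26180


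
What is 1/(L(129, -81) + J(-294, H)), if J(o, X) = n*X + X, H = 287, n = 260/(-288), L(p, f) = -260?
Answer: -72/16711 ≈ -0.0043085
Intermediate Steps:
n = -65/72 (n = 260*(-1/288) = -65/72 ≈ -0.90278)
J(o, X) = 7*X/72 (J(o, X) = -65*X/72 + X = 7*X/72)
1/(L(129, -81) + J(-294, H)) = 1/(-260 + (7/72)*287) = 1/(-260 + 2009/72) = 1/(-16711/72) = -72/16711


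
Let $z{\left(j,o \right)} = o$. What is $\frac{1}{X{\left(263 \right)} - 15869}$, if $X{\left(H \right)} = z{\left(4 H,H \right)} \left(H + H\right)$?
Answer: $\frac{1}{122469} \approx 8.1653 \cdot 10^{-6}$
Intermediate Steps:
$X{\left(H \right)} = 2 H^{2}$ ($X{\left(H \right)} = H \left(H + H\right) = H 2 H = 2 H^{2}$)
$\frac{1}{X{\left(263 \right)} - 15869} = \frac{1}{2 \cdot 263^{2} - 15869} = \frac{1}{2 \cdot 69169 - 15869} = \frac{1}{138338 - 15869} = \frac{1}{122469}$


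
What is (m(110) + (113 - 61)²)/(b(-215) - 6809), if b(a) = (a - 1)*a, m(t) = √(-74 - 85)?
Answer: 2704/39631 + I*√159/39631 ≈ 0.068229 + 0.00031817*I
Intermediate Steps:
m(t) = I*√159 (m(t) = √(-159) = I*√159)
b(a) = a*(-1 + a) (b(a) = (-1 + a)*a = a*(-1 + a))
(m(110) + (113 - 61)²)/(b(-215) - 6809) = (I*√159 + (113 - 61)²)/(-215*(-1 - 215) - 6809) = (I*√159 + 52²)/(-215*(-216) - 6809) = (I*√159 + 2704)/(46440 - 6809) = (2704 + I*√159)/39631 = (2704 + I*√159)*(1/39631) = 2704/39631 + I*√159/39631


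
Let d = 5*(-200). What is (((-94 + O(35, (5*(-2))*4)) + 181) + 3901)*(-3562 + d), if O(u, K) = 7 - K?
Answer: -18407670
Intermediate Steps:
d = -1000
(((-94 + O(35, (5*(-2))*4)) + 181) + 3901)*(-3562 + d) = (((-94 + (7 - 5*(-2)*4)) + 181) + 3901)*(-3562 - 1000) = (((-94 + (7 - (-10)*4)) + 181) + 3901)*(-4562) = (((-94 + (7 - 1*(-40))) + 181) + 3901)*(-4562) = (((-94 + (7 + 40)) + 181) + 3901)*(-4562) = (((-94 + 47) + 181) + 3901)*(-4562) = ((-47 + 181) + 3901)*(-4562) = (134 + 3901)*(-4562) = 4035*(-4562) = -18407670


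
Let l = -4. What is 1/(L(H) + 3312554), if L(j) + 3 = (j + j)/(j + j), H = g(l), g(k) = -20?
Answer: 1/3312552 ≈ 3.0188e-7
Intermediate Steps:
H = -20
L(j) = -2 (L(j) = -3 + (j + j)/(j + j) = -3 + (2*j)/((2*j)) = -3 + (2*j)*(1/(2*j)) = -3 + 1 = -2)
1/(L(H) + 3312554) = 1/(-2 + 3312554) = 1/3312552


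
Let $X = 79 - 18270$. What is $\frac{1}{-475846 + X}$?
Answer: $- \frac{1}{494037} \approx -2.0241 \cdot 10^{-6}$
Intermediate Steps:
$X = -18191$ ($X = 79 - 18270 = -18191$)
$\frac{1}{-475846 + X} = \frac{1}{-475846 - 18191} = \frac{1}{-494037} = - \frac{1}{494037}$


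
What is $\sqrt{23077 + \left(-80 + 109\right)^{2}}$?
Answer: $\sqrt{23918} \approx 154.65$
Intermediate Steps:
$\sqrt{23077 + \left(-80 + 109\right)^{2}} = \sqrt{23077 + 29^{2}} = \sqrt{23077 + 841} = \sqrt{23918}$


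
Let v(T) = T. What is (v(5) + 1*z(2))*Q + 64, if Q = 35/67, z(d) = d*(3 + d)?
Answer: 4813/67 ≈ 71.836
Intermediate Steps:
Q = 35/67 (Q = 35*(1/67) = 35/67 ≈ 0.52239)
(v(5) + 1*z(2))*Q + 64 = (5 + 1*(2*(3 + 2)))*(35/67) + 64 = (5 + 1*(2*5))*(35/67) + 64 = (5 + 1*10)*(35/67) + 64 = (5 + 10)*(35/67) + 64 = 15*(35/67) + 64 = 525/67 + 64 = 4813/67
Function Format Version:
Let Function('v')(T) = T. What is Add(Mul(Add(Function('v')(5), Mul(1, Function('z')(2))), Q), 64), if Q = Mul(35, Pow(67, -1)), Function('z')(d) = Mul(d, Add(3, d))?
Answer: Rational(4813, 67) ≈ 71.836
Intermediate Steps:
Q = Rational(35, 67) (Q = Mul(35, Rational(1, 67)) = Rational(35, 67) ≈ 0.52239)
Add(Mul(Add(Function('v')(5), Mul(1, Function('z')(2))), Q), 64) = Add(Mul(Add(5, Mul(1, Mul(2, Add(3, 2)))), Rational(35, 67)), 64) = Add(Mul(Add(5, Mul(1, Mul(2, 5))), Rational(35, 67)), 64) = Add(Mul(Add(5, Mul(1, 10)), Rational(35, 67)), 64) = Add(Mul(Add(5, 10), Rational(35, 67)), 64) = Add(Mul(15, Rational(35, 67)), 64) = Add(Rational(525, 67), 64) = Rational(4813, 67)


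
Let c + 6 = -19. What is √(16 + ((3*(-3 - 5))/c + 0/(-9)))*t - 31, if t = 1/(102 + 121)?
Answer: -31 + 2*√106/1115 ≈ -30.982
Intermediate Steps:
c = -25 (c = -6 - 19 = -25)
t = 1/223 ≈ 0.0044843
√(16 + ((3*(-3 - 5))/c + 0/(-9)))*t - 31 = √(16 + ((3*(-3 - 5))/(-25) + 0/(-9)))*(1/223) - 31 = √(16 + ((3*(-8))*(-1/25) + 0*(-⅑)))*(1/223) - 31 = √(16 + (-24*(-1/25) + 0))*(1/223) - 31 = √(16 + (24/25 + 0))*(1/223) - 31 = √(16 + 24/25)*(1/223) - 31 = √(424/25)*(1/223) - 31 = (2*√106/5)*(1/223) - 31 = 2*√106/1115 - 31 = -31 + 2*√106/1115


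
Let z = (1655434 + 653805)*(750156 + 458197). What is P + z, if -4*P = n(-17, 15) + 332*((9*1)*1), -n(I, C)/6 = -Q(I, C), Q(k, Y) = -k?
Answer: 5580751745189/2 ≈ 2.7904e+12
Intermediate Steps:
n(I, C) = -6*I (n(I, C) = -(-6)*(-I) = -6*I)
P = -1545/2 (P = -(-6*(-17) + 332*((9*1)*1))/4 = -(102 + 332*(9*1))/4 = -(102 + 332*9)/4 = -(102 + 2988)/4 = -¼*3090 = -1545/2 ≈ -772.50)
z = 2790375873367 (z = 2309239*1208353 = 2790375873367)
P + z = -1545/2 + 2790375873367 = 5580751745189/2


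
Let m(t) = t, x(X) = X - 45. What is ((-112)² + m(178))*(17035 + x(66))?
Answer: 216986432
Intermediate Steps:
x(X) = -45 + X
((-112)² + m(178))*(17035 + x(66)) = ((-112)² + 178)*(17035 + (-45 + 66)) = (12544 + 178)*(17035 + 21) = 12722*17056 = 216986432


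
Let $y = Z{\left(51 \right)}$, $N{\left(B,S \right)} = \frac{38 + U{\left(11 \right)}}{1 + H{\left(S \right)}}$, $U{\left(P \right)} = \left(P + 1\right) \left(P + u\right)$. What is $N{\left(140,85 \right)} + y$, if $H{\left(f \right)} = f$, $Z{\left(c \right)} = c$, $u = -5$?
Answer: $\frac{2248}{43} \approx 52.279$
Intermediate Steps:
$U{\left(P \right)} = \left(1 + P\right) \left(-5 + P\right)$ ($U{\left(P \right)} = \left(P + 1\right) \left(P - 5\right) = \left(1 + P\right) \left(-5 + P\right)$)
$N{\left(B,S \right)} = \frac{110}{1 + S}$ ($N{\left(B,S \right)} = \frac{38 - \left(49 - 121\right)}{1 + S} = \frac{38 - -72}{1 + S} = \frac{38 + 72}{1 + S} = \frac{110}{1 + S}$)
$y = 51$
$N{\left(140,85 \right)} + y = \frac{110}{1 + 85} + 51 = \frac{110}{86} + 51 = 110 \cdot \frac{1}{86} + 51 = \frac{55}{43} + 51 = \frac{2248}{43}$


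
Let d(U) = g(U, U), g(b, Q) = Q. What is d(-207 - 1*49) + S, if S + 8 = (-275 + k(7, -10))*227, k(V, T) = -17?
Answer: -66548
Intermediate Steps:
d(U) = U
S = -66292 (S = -8 + (-275 - 17)*227 = -8 - 292*227 = -8 - 66284 = -66292)
d(-207 - 1*49) + S = (-207 - 1*49) - 66292 = (-207 - 49) - 66292 = -256 - 66292 = -66548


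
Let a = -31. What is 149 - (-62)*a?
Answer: -1773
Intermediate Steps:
149 - (-62)*a = 149 - (-62)*(-31) = 149 - 62*31 = 149 - 1922 = -1773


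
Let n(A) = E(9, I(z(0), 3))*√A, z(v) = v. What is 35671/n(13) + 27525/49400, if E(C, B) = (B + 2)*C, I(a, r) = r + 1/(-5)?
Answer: 1101/1976 + 178355*√13/2808 ≈ 229.57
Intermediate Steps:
I(a, r) = -⅕ + r (I(a, r) = r - ⅕ = -⅕ + r)
E(C, B) = C*(2 + B) (E(C, B) = (2 + B)*C = C*(2 + B))
n(A) = 216*√A/5 (n(A) = (9*(2 + (-⅕ + 3)))*√A = (9*(2 + 14/5))*√A = (9*(24/5))*√A = 216*√A/5)
35671/n(13) + 27525/49400 = 35671/((216*√13/5)) + 27525/49400 = 35671*(5*√13/2808) + 27525*(1/49400) = 178355*√13/2808 + 1101/1976 = 1101/1976 + 178355*√13/2808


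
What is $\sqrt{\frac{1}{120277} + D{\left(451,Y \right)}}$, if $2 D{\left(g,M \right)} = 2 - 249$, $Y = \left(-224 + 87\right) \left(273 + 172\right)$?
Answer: $\frac{i \sqrt{7146478543018}}{240554} \approx 11.113 i$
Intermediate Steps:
$Y = -60965$ ($Y = \left(-137\right) 445 = -60965$)
$D{\left(g,M \right)} = - \frac{247}{2}$ ($D{\left(g,M \right)} = \frac{2 - 249}{2} = \frac{1}{2} \left(-247\right) = - \frac{247}{2}$)
$\sqrt{\frac{1}{120277} + D{\left(451,Y \right)}} = \sqrt{\frac{1}{120277} - \frac{247}{2}} = \sqrt{- \frac{29708417}{240554}} = \frac{i \sqrt{7146478543018}}{240554}$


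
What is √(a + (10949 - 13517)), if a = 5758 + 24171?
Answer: √27361 ≈ 165.41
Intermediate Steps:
a = 29929
√(a + (10949 - 13517)) = √(29929 + (10949 - 13517)) = √(29929 - 2568) = √27361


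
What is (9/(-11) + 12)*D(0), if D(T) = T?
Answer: 0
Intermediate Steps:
(9/(-11) + 12)*D(0) = (9/(-11) + 12)*0 = (9*(-1/11) + 12)*0 = (-9/11 + 12)*0 = (123/11)*0 = 0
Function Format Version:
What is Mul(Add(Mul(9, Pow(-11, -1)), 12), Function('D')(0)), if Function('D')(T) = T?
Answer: 0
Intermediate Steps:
Mul(Add(Mul(9, Pow(-11, -1)), 12), Function('D')(0)) = Mul(Add(Mul(9, Pow(-11, -1)), 12), 0) = Mul(Add(Mul(9, Rational(-1, 11)), 12), 0) = Mul(Add(Rational(-9, 11), 12), 0) = Mul(Rational(123, 11), 0) = 0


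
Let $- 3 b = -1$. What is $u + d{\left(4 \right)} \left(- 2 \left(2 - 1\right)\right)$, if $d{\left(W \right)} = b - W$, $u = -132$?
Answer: $- \frac{374}{3} \approx -124.67$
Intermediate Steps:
$b = \frac{1}{3}$ ($b = \left(- \frac{1}{3}\right) \left(-1\right) = \frac{1}{3} \approx 0.33333$)
$d{\left(W \right)} = \frac{1}{3} - W$
$u + d{\left(4 \right)} \left(- 2 \left(2 - 1\right)\right) = -132 + \left(\frac{1}{3} - 4\right) \left(- 2 \left(2 - 1\right)\right) = -132 + \left(\frac{1}{3} - 4\right) \left(\left(-2\right) 1\right) = -132 - - \frac{22}{3} = -132 + \frac{22}{3} = - \frac{374}{3}$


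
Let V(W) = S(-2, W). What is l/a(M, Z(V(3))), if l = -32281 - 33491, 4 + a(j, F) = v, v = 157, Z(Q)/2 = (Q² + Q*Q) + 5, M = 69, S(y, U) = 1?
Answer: -7308/17 ≈ -429.88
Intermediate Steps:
V(W) = 1
Z(Q) = 10 + 4*Q² (Z(Q) = 2*((Q² + Q*Q) + 5) = 2*((Q² + Q²) + 5) = 2*(2*Q² + 5) = 2*(5 + 2*Q²) = 10 + 4*Q²)
a(j, F) = 153 (a(j, F) = -4 + 157 = 153)
l = -65772
l/a(M, Z(V(3))) = -65772/153 = -65772*1/153 = -7308/17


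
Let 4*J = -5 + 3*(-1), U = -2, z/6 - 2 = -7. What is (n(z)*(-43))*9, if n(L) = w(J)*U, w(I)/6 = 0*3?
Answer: 0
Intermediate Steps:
z = -30 (z = 12 + 6*(-7) = 12 - 42 = -30)
J = -2 (J = (-5 + 3*(-1))/4 = (-5 - 3)/4 = (¼)*(-8) = -2)
w(I) = 0 (w(I) = 6*(0*3) = 6*0 = 0)
n(L) = 0 (n(L) = 0*(-2) = 0)
(n(z)*(-43))*9 = (0*(-43))*9 = 0*9 = 0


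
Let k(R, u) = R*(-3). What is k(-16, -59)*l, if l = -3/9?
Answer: -16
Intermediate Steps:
k(R, u) = -3*R
l = -⅓ (l = -3*⅑ = -⅓ ≈ -0.33333)
k(-16, -59)*l = -3*(-16)*(-⅓) = 48*(-⅓) = -16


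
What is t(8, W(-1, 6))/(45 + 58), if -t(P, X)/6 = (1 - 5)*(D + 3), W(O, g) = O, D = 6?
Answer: 216/103 ≈ 2.0971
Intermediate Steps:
t(P, X) = 216 (t(P, X) = -6*(1 - 5)*(6 + 3) = -(-24)*9 = -6*(-36) = 216)
t(8, W(-1, 6))/(45 + 58) = 216/(45 + 58) = 216/103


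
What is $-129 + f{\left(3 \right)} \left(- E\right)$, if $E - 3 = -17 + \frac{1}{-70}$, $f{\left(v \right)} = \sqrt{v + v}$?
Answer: $-129 + \frac{981 \sqrt{6}}{70} \approx -94.672$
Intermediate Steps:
$f{\left(v \right)} = \sqrt{2} \sqrt{v}$ ($f{\left(v \right)} = \sqrt{2 v} = \sqrt{2} \sqrt{v}$)
$E = - \frac{981}{70}$ ($E = 3 - \left(17 - \frac{1}{-70}\right) = 3 - \frac{1191}{70} = - \frac{981}{70} \approx -14.014$)
$-129 + f{\left(3 \right)} \left(- E\right) = -129 + \sqrt{2} \sqrt{3} \left(\left(-1\right) \left(- \frac{981}{70}\right)\right) = -129 + \sqrt{6} \cdot \frac{981}{70} = -129 + \frac{981 \sqrt{6}}{70}$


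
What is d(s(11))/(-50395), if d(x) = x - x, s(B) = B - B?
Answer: 0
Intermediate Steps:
s(B) = 0
d(x) = 0
d(s(11))/(-50395) = 0/(-50395) = 0*(-1/50395) = 0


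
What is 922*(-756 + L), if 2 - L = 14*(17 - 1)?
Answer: -901716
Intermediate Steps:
L = -222 (L = 2 - 14*(17 - 1) = 2 - 14*16 = 2 - 1*224 = 2 - 224 = -222)
922*(-756 + L) = 922*(-756 - 222) = 922*(-978) = -901716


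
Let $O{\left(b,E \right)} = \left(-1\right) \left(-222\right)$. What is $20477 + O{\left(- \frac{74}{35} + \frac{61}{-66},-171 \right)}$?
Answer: $20699$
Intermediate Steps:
$O{\left(b,E \right)} = 222$
$20477 + O{\left(- \frac{74}{35} + \frac{61}{-66},-171 \right)} = 20477 + 222 = 20699$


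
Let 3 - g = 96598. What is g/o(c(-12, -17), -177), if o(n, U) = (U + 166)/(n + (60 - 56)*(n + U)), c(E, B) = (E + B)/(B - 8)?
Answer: -67829009/11 ≈ -6.1663e+6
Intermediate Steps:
c(E, B) = (B + E)/(-8 + B)
g = -96595 (g = 3 - 1*96598 = 3 - 96598 = -96595)
o(n, U) = (166 + U)/(4*U + 5*n) (o(n, U) = (166 + U)/(n + 4*(U + n)) = (166 + U)/(n + (4*U + 4*n)) = (166 + U)/(4*U + 5*n))
g/o(c(-12, -17), -177) = -96595*(4*(-177) + 5*((-17 - 12)/(-8 - 17)))/(166 - 177) = -96595/(-11/(-708 + 5*(-29/(-25)))) = -96595/(-11/(-708 + 5*(-1/25*(-29)))) = -96595/(-11/(-708 + 5*(29/25))) = -96595/(-11/(-708 + 29/5)) = -96595/(-11/(-3511/5)) = -96595/((-5/3511*(-11))) = -96595/55/3511 = -96595*3511/55 = -67829009/11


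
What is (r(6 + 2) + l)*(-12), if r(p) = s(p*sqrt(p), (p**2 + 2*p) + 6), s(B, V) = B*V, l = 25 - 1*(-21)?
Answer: -552 - 16512*sqrt(2) ≈ -23904.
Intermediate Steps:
l = 46 (l = 25 + 21 = 46)
r(p) = p**(3/2)*(6 + p**2 + 2*p) (r(p) = (p*sqrt(p))*((p**2 + 2*p) + 6) = p**(3/2)*(6 + p**2 + 2*p))
(r(6 + 2) + l)*(-12) = ((6 + 2)**(3/2)*(6 + (6 + 2)**2 + 2*(6 + 2)) + 46)*(-12) = (8**(3/2)*(6 + 8**2 + 2*8) + 46)*(-12) = ((16*sqrt(2))*(6 + 64 + 16) + 46)*(-12) = ((16*sqrt(2))*86 + 46)*(-12) = (1376*sqrt(2) + 46)*(-12) = (46 + 1376*sqrt(2))*(-12) = -552 - 16512*sqrt(2)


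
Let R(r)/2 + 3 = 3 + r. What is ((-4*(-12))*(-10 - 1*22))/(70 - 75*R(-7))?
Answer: -48/35 ≈ -1.3714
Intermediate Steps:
R(r) = 2*r (R(r) = -6 + 2*(3 + r) = -6 + (6 + 2*r) = 2*r)
((-4*(-12))*(-10 - 1*22))/(70 - 75*R(-7)) = ((-4*(-12))*(-10 - 1*22))/(70 - 150*(-7)) = (48*(-10 - 22))/(70 - 75*(-14)) = (48*(-32))/(70 + 1050) = -1536/1120 = -1536*1/1120 = -48/35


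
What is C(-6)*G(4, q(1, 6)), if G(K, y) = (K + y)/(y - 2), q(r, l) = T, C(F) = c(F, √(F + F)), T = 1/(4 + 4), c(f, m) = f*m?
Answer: 132*I*√3/5 ≈ 45.726*I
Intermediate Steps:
T = ⅛ (T = 1/8 = ⅛ ≈ 0.12500)
C(F) = √2*F^(3/2) (C(F) = F*√(F + F) = F*√(2*F) = F*(√2*√F) = √2*F^(3/2))
q(r, l) = ⅛
G(K, y) = (K + y)/(-2 + y)
C(-6)*G(4, q(1, 6)) = (√2*(-6)^(3/2))*((4 + ⅛)/(-2 + ⅛)) = (√2*(-6*I*√6))*((33/8)/(-15/8)) = (-12*I*√3)*(-8/15*33/8) = -12*I*√3*(-11/5) = 132*I*√3/5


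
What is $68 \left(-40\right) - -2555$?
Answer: $-165$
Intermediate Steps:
$68 \left(-40\right) - -2555 = -2720 + 2555 = -165$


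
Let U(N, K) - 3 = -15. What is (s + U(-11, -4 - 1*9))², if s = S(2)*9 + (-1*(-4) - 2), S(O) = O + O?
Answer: 676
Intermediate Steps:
S(O) = 2*O
U(N, K) = -12 (U(N, K) = 3 - 15 = -12)
s = 38 (s = (2*2)*9 + (-1*(-4) - 2) = 4*9 + (4 - 2) = 36 + 2 = 38)
(s + U(-11, -4 - 1*9))² = (38 - 12)² = 26² = 676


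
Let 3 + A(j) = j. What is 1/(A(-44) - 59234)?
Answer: -1/59281 ≈ -1.6869e-5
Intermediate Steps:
A(j) = -3 + j
1/(A(-44) - 59234) = 1/((-3 - 44) - 59234) = 1/(-47 - 59234) = 1/(-59281) = -1/59281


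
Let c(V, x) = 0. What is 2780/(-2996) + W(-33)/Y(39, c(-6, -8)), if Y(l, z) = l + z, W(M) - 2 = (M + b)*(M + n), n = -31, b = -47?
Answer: 293021/2247 ≈ 130.41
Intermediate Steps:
W(M) = 2 + (-47 + M)*(-31 + M) (W(M) = 2 + (M - 47)*(M - 31) = 2 + (-47 + M)*(-31 + M))
2780/(-2996) + W(-33)/Y(39, c(-6, -8)) = 2780/(-2996) + (1459 + (-33)² - 78*(-33))/(39 + 0) = 2780*(-1/2996) + (1459 + 1089 + 2574)/39 = -695/749 + 5122*(1/39) = -695/749 + 394/3 = 293021/2247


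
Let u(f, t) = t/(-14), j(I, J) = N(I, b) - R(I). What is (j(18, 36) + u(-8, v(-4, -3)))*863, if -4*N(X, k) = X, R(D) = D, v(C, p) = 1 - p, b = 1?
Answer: -275297/14 ≈ -19664.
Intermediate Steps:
N(X, k) = -X/4
j(I, J) = -5*I/4 (j(I, J) = -I/4 - I = -5*I/4)
u(f, t) = -t/14 (u(f, t) = t*(-1/14) = -t/14)
(j(18, 36) + u(-8, v(-4, -3)))*863 = (-5/4*18 - (1 - 1*(-3))/14)*863 = (-45/2 - (1 + 3)/14)*863 = (-45/2 - 1/14*4)*863 = (-45/2 - 2/7)*863 = -319/14*863 = -275297/14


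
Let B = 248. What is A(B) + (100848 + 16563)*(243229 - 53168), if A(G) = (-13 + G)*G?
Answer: 22315310351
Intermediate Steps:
A(G) = G*(-13 + G)
A(B) + (100848 + 16563)*(243229 - 53168) = 248*(-13 + 248) + (100848 + 16563)*(243229 - 53168) = 248*235 + 117411*190061 = 58280 + 22315252071 = 22315310351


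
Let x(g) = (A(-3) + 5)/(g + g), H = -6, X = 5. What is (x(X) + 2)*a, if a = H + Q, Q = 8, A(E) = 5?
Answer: 6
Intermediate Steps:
a = 2 (a = -6 + 8 = 2)
x(g) = 5/g (x(g) = (5 + 5)/(g + g) = 10/((2*g)) = 10*(1/(2*g)) = 5/g)
(x(X) + 2)*a = (5/5 + 2)*2 = (5*(⅕) + 2)*2 = (1 + 2)*2 = 3*2 = 6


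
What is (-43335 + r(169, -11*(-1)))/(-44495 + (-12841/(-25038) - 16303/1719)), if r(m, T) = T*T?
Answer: 206660497212/212829472025 ≈ 0.97101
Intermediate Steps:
r(m, T) = T**2
(-43335 + r(169, -11*(-1)))/(-44495 + (-12841/(-25038) - 16303/1719)) = (-43335 + (-11*(-1))**2)/(-44495 + (-12841/(-25038) - 16303/1719)) = (-43335 + 11**2)/(-44495 + (-12841*(-1/25038) - 16303*1/1719)) = (-43335 + 121)/(-44495 + (12841/25038 - 16303/1719)) = -43214/(-44495 - 42902315/4782258) = -43214/(-212829472025/4782258) = -43214*(-4782258/212829472025) = 206660497212/212829472025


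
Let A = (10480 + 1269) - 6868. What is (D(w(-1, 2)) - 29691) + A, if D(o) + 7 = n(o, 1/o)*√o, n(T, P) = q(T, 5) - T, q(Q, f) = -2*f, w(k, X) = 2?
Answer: -24817 - 12*√2 ≈ -24834.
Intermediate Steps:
n(T, P) = -10 - T (n(T, P) = -2*5 - T = -10 - T)
D(o) = -7 + √o*(-10 - o) (D(o) = -7 + (-10 - o)*√o = -7 + √o*(-10 - o))
A = 4881 (A = 11749 - 6868 = 4881)
(D(w(-1, 2)) - 29691) + A = ((-7 - √2*(10 + 2)) - 29691) + 4881 = ((-7 - 1*√2*12) - 29691) + 4881 = ((-7 - 12*√2) - 29691) + 4881 = (-29698 - 12*√2) + 4881 = -24817 - 12*√2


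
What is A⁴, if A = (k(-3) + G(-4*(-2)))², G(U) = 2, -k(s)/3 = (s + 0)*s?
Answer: 152587890625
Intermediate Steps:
k(s) = -3*s² (k(s) = -3*(s + 0)*s = -3*s*s = -3*s²)
A = 625 (A = (-3*(-3)² + 2)² = (-3*9 + 2)² = (-27 + 2)² = (-25)² = 625)
A⁴ = 625⁴ = 152587890625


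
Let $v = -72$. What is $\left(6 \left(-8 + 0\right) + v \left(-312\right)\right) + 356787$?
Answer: $379203$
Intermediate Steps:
$\left(6 \left(-8 + 0\right) + v \left(-312\right)\right) + 356787 = \left(6 \left(-8 + 0\right) - -22464\right) + 356787 = \left(6 \left(-8\right) + 22464\right) + 356787 = \left(-48 + 22464\right) + 356787 = 22416 + 356787 = 379203$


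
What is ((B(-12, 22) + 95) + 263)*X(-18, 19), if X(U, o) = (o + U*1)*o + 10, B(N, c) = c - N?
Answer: 11368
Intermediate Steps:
X(U, o) = 10 + o*(U + o) (X(U, o) = (o + U)*o + 10 = (U + o)*o + 10 = o*(U + o) + 10 = 10 + o*(U + o))
((B(-12, 22) + 95) + 263)*X(-18, 19) = (((22 - 1*(-12)) + 95) + 263)*(10 + 19**2 - 18*19) = (((22 + 12) + 95) + 263)*(10 + 361 - 342) = ((34 + 95) + 263)*29 = (129 + 263)*29 = 392*29 = 11368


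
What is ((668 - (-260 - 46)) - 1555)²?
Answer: 337561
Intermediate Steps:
((668 - (-260 - 46)) - 1555)² = ((668 - 1*(-306)) - 1555)² = ((668 + 306) - 1555)² = (974 - 1555)² = (-581)² = 337561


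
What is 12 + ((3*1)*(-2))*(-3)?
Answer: 30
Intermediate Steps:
12 + ((3*1)*(-2))*(-3) = 12 + (3*(-2))*(-3) = 12 - 6*(-3) = 12 + 18 = 30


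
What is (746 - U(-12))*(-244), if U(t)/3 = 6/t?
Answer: -182390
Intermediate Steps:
U(t) = 18/t (U(t) = 3*(6/t) = 18/t)
(746 - U(-12))*(-244) = (746 - 18/(-12))*(-244) = (746 - 18*(-1)/12)*(-244) = (746 - 1*(-3/2))*(-244) = (746 + 3/2)*(-244) = (1495/2)*(-244) = -182390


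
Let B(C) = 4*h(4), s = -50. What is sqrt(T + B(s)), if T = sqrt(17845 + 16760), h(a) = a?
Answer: sqrt(16 + 3*sqrt(3845)) ≈ 14.214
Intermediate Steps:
T = 3*sqrt(3845) (T = sqrt(34605) = 3*sqrt(3845) ≈ 186.02)
B(C) = 16 (B(C) = 4*4 = 16)
sqrt(T + B(s)) = sqrt(3*sqrt(3845) + 16) = sqrt(16 + 3*sqrt(3845))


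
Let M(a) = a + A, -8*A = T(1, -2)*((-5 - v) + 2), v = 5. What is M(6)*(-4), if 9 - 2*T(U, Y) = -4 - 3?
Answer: -56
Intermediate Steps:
T(U, Y) = 8 (T(U, Y) = 9/2 - (-4 - 3)/2 = 9/2 - ½*(-7) = 9/2 + 7/2 = 8)
A = 8 (A = -((-5 - 1*5) + 2) = -((-5 - 5) + 2) = -(-10 + 2) = -(-8) = -⅛*(-64) = 8)
M(a) = 8 + a (M(a) = a + 8 = 8 + a)
M(6)*(-4) = (8 + 6)*(-4) = 14*(-4) = -56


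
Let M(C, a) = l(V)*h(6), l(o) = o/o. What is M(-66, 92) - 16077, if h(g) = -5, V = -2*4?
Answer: -16082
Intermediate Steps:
V = -8
l(o) = 1
M(C, a) = -5 (M(C, a) = 1*(-5) = -5)
M(-66, 92) - 16077 = -5 - 16077 = -16082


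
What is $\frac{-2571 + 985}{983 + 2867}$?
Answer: $- \frac{793}{1925} \approx -0.41195$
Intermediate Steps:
$\frac{-2571 + 985}{983 + 2867} = - \frac{1586}{3850} = \left(-1586\right) \frac{1}{3850} = - \frac{793}{1925}$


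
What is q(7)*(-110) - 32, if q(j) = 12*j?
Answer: -9272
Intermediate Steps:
q(7)*(-110) - 32 = (12*7)*(-110) - 32 = 84*(-110) - 32 = -9240 - 32 = -9272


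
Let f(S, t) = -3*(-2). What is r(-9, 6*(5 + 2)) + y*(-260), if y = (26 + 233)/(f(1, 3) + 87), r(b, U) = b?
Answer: -68177/93 ≈ -733.09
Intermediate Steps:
f(S, t) = 6
y = 259/93 (y = (26 + 233)/(6 + 87) = 259/93 ≈ 2.7849)
r(-9, 6*(5 + 2)) + y*(-260) = -9 + (259/93)*(-260) = -9 - 67340/93 = -68177/93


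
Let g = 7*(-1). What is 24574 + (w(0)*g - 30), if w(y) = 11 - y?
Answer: 24467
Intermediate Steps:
g = -7
24574 + (w(0)*g - 30) = 24574 + ((11 - 1*0)*(-7) - 30) = 24574 + ((11 + 0)*(-7) - 30) = 24574 + (11*(-7) - 30) = 24574 + (-77 - 30) = 24574 - 107 = 24467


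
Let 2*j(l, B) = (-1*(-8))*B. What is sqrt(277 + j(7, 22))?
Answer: sqrt(365) ≈ 19.105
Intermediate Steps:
j(l, B) = 4*B (j(l, B) = ((-1*(-8))*B)/2 = (8*B)/2 = 4*B)
sqrt(277 + j(7, 22)) = sqrt(277 + 4*22) = sqrt(277 + 88) = sqrt(365)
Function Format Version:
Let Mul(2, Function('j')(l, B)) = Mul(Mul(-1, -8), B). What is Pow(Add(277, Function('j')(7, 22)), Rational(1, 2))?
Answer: Pow(365, Rational(1, 2)) ≈ 19.105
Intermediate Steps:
Function('j')(l, B) = Mul(4, B) (Function('j')(l, B) = Mul(Rational(1, 2), Mul(Mul(-1, -8), B)) = Mul(Rational(1, 2), Mul(8, B)) = Mul(4, B))
Pow(Add(277, Function('j')(7, 22)), Rational(1, 2)) = Pow(Add(277, Mul(4, 22)), Rational(1, 2)) = Pow(Add(277, 88), Rational(1, 2)) = Pow(365, Rational(1, 2))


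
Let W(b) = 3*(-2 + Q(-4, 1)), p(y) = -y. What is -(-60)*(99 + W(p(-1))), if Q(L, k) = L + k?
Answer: 5040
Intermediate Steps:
W(b) = -15 (W(b) = 3*(-2 + (-4 + 1)) = 3*(-2 - 3) = 3*(-5) = -15)
-(-60)*(99 + W(p(-1))) = -(-60)*(99 - 15) = -(-60)*84 = -1*(-5040) = 5040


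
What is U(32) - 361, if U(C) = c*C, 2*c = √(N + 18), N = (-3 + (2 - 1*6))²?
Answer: -361 + 16*√67 ≈ -230.03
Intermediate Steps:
N = 49 (N = (-3 + (2 - 6))² = (-3 - 4)² = (-7)² = 49)
c = √67/2 (c = √(49 + 18)/2 = √67/2 ≈ 4.0927)
U(C) = C*√67/2 (U(C) = (√67/2)*C = C*√67/2)
U(32) - 361 = (½)*32*√67 - 361 = 16*√67 - 361 = -361 + 16*√67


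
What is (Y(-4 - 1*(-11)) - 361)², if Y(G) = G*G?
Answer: 97344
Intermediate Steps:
Y(G) = G²
(Y(-4 - 1*(-11)) - 361)² = ((-4 - 1*(-11))² - 361)² = ((-4 + 11)² - 361)² = (7² - 361)² = (49 - 361)² = (-312)² = 97344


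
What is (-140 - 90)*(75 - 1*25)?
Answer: -11500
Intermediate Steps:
(-140 - 90)*(75 - 1*25) = -230*(75 - 25) = -230*50 = -11500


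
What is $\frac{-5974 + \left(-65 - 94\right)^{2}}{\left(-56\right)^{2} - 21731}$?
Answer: $- \frac{19307}{18595} \approx -1.0383$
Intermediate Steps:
$\frac{-5974 + \left(-65 - 94\right)^{2}}{\left(-56\right)^{2} - 21731} = \frac{-5974 + \left(-159\right)^{2}}{3136 - 21731} = \frac{-5974 + 25281}{-18595} = 19307 \left(- \frac{1}{18595}\right) = - \frac{19307}{18595}$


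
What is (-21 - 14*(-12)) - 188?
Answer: -41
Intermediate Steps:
(-21 - 14*(-12)) - 188 = (-21 + 168) - 188 = 147 - 188 = -41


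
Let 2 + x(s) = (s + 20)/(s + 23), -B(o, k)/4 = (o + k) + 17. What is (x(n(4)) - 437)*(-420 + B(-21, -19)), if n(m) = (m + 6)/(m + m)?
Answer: 13939344/97 ≈ 1.4370e+5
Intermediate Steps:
n(m) = (6 + m)/(2*m) (n(m) = (6 + m)/((2*m)) = (6 + m)*(1/(2*m)) = (6 + m)/(2*m))
B(o, k) = -68 - 4*k - 4*o (B(o, k) = -4*((o + k) + 17) = -4*((k + o) + 17) = -4*(17 + k + o) = -68 - 4*k - 4*o)
x(s) = -2 + (20 + s)/(23 + s) (x(s) = -2 + (s + 20)/(s + 23) = -2 + (20 + s)/(23 + s))
(x(n(4)) - 437)*(-420 + B(-21, -19)) = ((-26 - (6 + 4)/(2*4))/(23 + (½)*(6 + 4)/4) - 437)*(-420 + (-68 - 4*(-19) - 4*(-21))) = ((-26 - 10/(2*4))/(23 + (½)*(¼)*10) - 437)*(-420 + (-68 + 76 + 84)) = ((-26 - 1*5/4)/(23 + 5/4) - 437)*(-420 + 92) = ((-26 - 5/4)/(97/4) - 437)*(-328) = ((4/97)*(-109/4) - 437)*(-328) = (-109/97 - 437)*(-328) = -42498/97*(-328) = 13939344/97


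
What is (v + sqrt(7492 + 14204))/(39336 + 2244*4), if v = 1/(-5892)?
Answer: -1/284654304 + sqrt(339)/6039 ≈ 0.0030488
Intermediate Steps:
v = -1/5892 ≈ -0.00016972
(v + sqrt(7492 + 14204))/(39336 + 2244*4) = (-1/5892 + sqrt(7492 + 14204))/(39336 + 2244*4) = (-1/5892 + sqrt(21696))/(39336 + 8976) = (-1/5892 + 8*sqrt(339))/48312 = (-1/5892 + 8*sqrt(339))*(1/48312) = -1/284654304 + sqrt(339)/6039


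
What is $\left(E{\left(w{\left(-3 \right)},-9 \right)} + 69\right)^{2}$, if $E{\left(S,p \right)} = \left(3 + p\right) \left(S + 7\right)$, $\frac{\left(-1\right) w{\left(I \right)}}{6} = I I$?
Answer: $123201$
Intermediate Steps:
$w{\left(I \right)} = - 6 I^{2}$ ($w{\left(I \right)} = - 6 I I = - 6 I^{2}$)
$E{\left(S,p \right)} = \left(3 + p\right) \left(7 + S\right)$
$\left(E{\left(w{\left(-3 \right)},-9 \right)} + 69\right)^{2} = \left(\left(21 + 3 \left(- 6 \left(-3\right)^{2}\right) + 7 \left(-9\right) + - 6 \left(-3\right)^{2} \left(-9\right)\right) + 69\right)^{2} = \left(\left(21 + 3 \left(\left(-6\right) 9\right) - 63 + \left(-6\right) 9 \left(-9\right)\right) + 69\right)^{2} = \left(\left(21 + 3 \left(-54\right) - 63 - -486\right) + 69\right)^{2} = \left(\left(21 - 162 - 63 + 486\right) + 69\right)^{2} = \left(282 + 69\right)^{2} = 351^{2} = 123201$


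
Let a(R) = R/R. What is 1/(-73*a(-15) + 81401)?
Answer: 1/81328 ≈ 1.2296e-5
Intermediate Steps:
a(R) = 1
1/(-73*a(-15) + 81401) = 1/(-73*1 + 81401) = 1/(-73 + 81401) = 1/81328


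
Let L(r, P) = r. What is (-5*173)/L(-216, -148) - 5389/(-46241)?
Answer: 41162489/9988056 ≈ 4.1212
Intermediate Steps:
(-5*173)/L(-216, -148) - 5389/(-46241) = -5*173/(-216) - 5389/(-46241) = -865*(-1/216) - 5389*(-1/46241) = 865/216 + 5389/46241 = 41162489/9988056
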